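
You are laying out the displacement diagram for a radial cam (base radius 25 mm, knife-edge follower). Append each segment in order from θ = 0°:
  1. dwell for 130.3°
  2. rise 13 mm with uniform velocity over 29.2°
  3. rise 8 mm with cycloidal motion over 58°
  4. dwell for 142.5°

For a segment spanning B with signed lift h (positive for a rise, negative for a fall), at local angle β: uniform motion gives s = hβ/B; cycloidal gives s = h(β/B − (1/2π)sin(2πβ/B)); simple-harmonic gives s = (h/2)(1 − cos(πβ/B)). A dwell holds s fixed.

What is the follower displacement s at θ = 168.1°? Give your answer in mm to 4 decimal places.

seg 1 [0°–130.3°] dwell: s stays 0.0000
seg 2 [130.3°–159.5°] uniform, h=13: full span → s += 13 → s = 13.0000
seg 3 [159.5°–217.5°] cycloidal, h=8: θ=168.1° here. β=8.6, B=58. 8·(0.1483 − sin(2π·0.1483)/(2π)) = 0.1643 → s = 13.1643

13.1643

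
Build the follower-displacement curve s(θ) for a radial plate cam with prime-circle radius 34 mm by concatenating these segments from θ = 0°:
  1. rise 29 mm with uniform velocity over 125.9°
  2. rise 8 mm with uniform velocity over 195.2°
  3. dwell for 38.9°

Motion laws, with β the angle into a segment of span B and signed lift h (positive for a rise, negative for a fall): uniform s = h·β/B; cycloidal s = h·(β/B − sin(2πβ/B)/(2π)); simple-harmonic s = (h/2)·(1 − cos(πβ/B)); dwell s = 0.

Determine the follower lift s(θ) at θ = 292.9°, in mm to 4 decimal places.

seg 1 [0°–125.9°] uniform, h=29: full span → s += 29 → s = 29.0000
seg 2 [125.9°–321.1°] uniform, h=8: θ=292.9° here. β=167, B=195.2. 8·167/195.2 = 6.8443 → s = 35.8443

35.8443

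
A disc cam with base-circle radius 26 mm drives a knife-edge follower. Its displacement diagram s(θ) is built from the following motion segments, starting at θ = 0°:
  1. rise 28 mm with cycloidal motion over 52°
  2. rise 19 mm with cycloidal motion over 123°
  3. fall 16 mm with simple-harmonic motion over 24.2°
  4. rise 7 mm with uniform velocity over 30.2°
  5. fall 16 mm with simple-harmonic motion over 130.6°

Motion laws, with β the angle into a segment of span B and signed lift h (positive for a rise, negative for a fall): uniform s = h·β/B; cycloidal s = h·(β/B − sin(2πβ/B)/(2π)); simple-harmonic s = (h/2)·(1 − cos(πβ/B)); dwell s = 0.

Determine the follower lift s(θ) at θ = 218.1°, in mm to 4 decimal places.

seg 1 [0°–52°] cycloidal, h=28: full span → s += 28 → s = 28.0000
seg 2 [52°–175°] cycloidal, h=19: full span → s += 19 → s = 47.0000
seg 3 [175°–199.2°] simple-harmonic, h=-16: full span → s += -16 → s = 31.0000
seg 4 [199.2°–229.4°] uniform, h=7: θ=218.1° here. β=18.9, B=30.2. 7·18.9/30.2 = 4.3808 → s = 35.3808

35.3808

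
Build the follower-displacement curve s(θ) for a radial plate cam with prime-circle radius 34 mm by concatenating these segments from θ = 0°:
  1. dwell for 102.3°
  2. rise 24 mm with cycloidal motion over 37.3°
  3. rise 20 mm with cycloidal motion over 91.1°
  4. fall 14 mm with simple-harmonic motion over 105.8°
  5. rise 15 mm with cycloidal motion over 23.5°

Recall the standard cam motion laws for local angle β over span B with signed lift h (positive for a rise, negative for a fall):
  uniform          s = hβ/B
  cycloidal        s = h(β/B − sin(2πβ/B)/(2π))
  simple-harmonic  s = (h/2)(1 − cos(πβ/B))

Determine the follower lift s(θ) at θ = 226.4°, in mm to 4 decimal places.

seg 1 [0°–102.3°] dwell: s stays 0.0000
seg 2 [102.3°–139.6°] cycloidal, h=24: full span → s += 24 → s = 24.0000
seg 3 [139.6°–230.7°] cycloidal, h=20: θ=226.4° here. β=86.8, B=91.1. 20·(0.9528 − sin(2π·0.9528)/(2π)) = 19.9862 → s = 43.9862

43.9862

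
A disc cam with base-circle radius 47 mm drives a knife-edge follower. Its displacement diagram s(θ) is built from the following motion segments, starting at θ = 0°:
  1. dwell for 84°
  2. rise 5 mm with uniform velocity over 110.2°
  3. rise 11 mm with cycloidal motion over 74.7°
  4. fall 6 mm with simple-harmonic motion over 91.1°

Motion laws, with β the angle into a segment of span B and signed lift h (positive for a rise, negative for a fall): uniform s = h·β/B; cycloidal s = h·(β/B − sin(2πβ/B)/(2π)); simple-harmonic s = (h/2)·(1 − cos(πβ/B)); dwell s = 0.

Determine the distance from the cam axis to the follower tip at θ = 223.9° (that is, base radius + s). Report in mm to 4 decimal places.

seg 1 [0°–84°] dwell: s stays 0.0000
seg 2 [84°–194.2°] uniform, h=5: full span → s += 5 → s = 5.0000
seg 3 [194.2°–268.9°] cycloidal, h=11: θ=223.9° here. β=29.7, B=74.7. 11·(0.3976 − sin(2π·0.3976)/(2π)) = 3.3231 → s = 8.3231
radial distance = base radius + s = 47 + 8.3231 = 55.3231

55.3231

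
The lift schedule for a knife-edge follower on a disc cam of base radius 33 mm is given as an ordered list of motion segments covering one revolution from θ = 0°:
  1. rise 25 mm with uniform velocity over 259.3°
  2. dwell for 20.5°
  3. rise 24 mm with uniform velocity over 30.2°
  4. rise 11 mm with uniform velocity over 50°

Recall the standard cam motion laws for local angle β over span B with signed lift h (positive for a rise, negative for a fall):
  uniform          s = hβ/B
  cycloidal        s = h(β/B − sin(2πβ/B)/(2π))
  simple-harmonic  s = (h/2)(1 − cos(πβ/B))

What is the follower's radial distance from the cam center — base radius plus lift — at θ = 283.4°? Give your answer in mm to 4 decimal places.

seg 1 [0°–259.3°] uniform, h=25: full span → s += 25 → s = 25.0000
seg 2 [259.3°–279.8°] dwell: s stays 25.0000
seg 3 [279.8°–310°] uniform, h=24: θ=283.4° here. β=3.6, B=30.2. 24·3.6/30.2 = 2.8609 → s = 27.8609
radial distance = base radius + s = 33 + 27.8609 = 60.8609

60.8609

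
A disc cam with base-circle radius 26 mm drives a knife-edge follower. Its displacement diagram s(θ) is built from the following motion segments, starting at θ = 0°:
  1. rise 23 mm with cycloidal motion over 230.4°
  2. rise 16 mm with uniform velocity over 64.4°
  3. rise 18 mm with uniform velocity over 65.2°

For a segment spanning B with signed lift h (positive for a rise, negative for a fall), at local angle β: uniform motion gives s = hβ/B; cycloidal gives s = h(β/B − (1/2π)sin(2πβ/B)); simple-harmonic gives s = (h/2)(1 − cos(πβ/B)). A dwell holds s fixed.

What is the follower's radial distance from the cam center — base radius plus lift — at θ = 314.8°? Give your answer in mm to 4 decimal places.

seg 1 [0°–230.4°] cycloidal, h=23: full span → s += 23 → s = 23.0000
seg 2 [230.4°–294.8°] uniform, h=16: full span → s += 16 → s = 39.0000
seg 3 [294.8°–360°] uniform, h=18: θ=314.8° here. β=20, B=65.2. 18·20/65.2 = 5.5215 → s = 44.5215
radial distance = base radius + s = 26 + 44.5215 = 70.5215

70.5215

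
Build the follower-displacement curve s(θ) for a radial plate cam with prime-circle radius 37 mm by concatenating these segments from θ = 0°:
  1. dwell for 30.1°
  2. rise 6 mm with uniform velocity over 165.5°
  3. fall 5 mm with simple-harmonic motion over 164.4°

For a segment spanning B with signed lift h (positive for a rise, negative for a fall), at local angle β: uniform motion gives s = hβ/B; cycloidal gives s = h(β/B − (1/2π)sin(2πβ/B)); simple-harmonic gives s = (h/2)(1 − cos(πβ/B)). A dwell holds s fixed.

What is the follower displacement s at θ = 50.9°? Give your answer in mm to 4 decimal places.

seg 1 [0°–30.1°] dwell: s stays 0.0000
seg 2 [30.1°–195.6°] uniform, h=6: θ=50.9° here. β=20.8, B=165.5. 6·20.8/165.5 = 0.7541 → s = 0.7541

0.7541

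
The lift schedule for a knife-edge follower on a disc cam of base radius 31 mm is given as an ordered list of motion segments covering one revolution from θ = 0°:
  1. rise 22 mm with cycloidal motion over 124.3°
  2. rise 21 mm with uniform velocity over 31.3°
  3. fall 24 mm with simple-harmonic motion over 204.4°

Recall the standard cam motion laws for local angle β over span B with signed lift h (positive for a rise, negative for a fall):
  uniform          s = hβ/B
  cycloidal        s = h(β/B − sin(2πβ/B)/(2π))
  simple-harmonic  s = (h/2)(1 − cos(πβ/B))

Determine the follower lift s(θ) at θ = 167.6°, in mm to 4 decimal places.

seg 1 [0°–124.3°] cycloidal, h=22: full span → s += 22 → s = 22.0000
seg 2 [124.3°–155.6°] uniform, h=21: full span → s += 21 → s = 43.0000
seg 3 [155.6°–360°] simple-harmonic, h=-24: θ=167.6° here. β=12, B=204.4. -24/2·(1 − cos(π·0.0587)) = -0.2035 → s = 42.7965

42.7965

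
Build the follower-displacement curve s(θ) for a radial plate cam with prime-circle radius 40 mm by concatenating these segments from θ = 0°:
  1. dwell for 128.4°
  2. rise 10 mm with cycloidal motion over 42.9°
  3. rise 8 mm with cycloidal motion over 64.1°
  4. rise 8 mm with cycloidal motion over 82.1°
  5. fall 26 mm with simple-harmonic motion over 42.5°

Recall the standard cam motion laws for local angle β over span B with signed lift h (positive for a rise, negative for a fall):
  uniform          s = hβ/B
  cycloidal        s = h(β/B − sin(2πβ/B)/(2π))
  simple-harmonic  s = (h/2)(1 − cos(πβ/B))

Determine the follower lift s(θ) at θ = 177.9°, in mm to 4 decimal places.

seg 1 [0°–128.4°] dwell: s stays 0.0000
seg 2 [128.4°–171.3°] cycloidal, h=10: full span → s += 10 → s = 10.0000
seg 3 [171.3°–235.4°] cycloidal, h=8: θ=177.9° here. β=6.6, B=64.1. 8·(0.1030 − sin(2π·0.1030)/(2π)) = 0.0563 → s = 10.0563

10.0563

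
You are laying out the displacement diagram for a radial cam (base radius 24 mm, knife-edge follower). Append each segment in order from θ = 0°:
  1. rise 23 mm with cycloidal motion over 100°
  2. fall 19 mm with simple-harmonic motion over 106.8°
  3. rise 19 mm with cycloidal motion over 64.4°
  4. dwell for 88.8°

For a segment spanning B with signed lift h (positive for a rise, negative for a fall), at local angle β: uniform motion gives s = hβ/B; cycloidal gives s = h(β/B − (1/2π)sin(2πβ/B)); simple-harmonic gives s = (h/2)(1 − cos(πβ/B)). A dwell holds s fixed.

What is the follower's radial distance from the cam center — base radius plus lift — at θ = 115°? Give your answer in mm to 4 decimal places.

seg 1 [0°–100°] cycloidal, h=23: full span → s += 23 → s = 23.0000
seg 2 [100°–206.8°] simple-harmonic, h=-19: θ=115° here. β=15, B=106.8. -19/2·(1 − cos(π·0.1404)) = -0.9099 → s = 22.0901
radial distance = base radius + s = 24 + 22.0901 = 46.0901

46.0901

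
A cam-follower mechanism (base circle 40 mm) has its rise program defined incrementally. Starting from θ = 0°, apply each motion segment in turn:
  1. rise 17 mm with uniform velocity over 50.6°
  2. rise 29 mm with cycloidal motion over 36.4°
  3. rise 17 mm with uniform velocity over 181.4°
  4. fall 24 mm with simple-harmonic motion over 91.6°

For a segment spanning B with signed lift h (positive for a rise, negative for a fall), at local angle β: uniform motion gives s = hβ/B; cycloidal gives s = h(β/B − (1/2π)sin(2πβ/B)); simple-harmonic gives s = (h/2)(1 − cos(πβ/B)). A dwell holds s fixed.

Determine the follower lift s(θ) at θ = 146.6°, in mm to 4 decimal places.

seg 1 [0°–50.6°] uniform, h=17: full span → s += 17 → s = 17.0000
seg 2 [50.6°–87°] cycloidal, h=29: full span → s += 29 → s = 46.0000
seg 3 [87°–268.4°] uniform, h=17: θ=146.6° here. β=59.6, B=181.4. 17·59.6/181.4 = 5.5854 → s = 51.5854

51.5854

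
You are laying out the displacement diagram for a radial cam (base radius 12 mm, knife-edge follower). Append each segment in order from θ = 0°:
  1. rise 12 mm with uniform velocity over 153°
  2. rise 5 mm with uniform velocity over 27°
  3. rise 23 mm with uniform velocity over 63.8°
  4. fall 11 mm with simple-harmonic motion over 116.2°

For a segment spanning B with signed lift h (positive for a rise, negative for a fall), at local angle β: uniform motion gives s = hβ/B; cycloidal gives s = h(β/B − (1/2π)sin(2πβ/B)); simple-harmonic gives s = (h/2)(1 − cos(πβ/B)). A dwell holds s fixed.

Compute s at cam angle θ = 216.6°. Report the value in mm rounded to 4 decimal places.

seg 1 [0°–153°] uniform, h=12: full span → s += 12 → s = 12.0000
seg 2 [153°–180°] uniform, h=5: full span → s += 5 → s = 17.0000
seg 3 [180°–243.8°] uniform, h=23: θ=216.6° here. β=36.6, B=63.8. 23·36.6/63.8 = 13.1944 → s = 30.1944

30.1944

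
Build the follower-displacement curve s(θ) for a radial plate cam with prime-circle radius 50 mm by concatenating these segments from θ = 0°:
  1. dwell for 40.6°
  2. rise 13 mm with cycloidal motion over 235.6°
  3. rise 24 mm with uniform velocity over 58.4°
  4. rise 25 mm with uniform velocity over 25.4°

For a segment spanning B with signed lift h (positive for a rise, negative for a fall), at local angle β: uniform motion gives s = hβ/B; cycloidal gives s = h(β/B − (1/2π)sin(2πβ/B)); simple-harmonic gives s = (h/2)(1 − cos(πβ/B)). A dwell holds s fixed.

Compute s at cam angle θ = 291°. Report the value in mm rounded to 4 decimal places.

seg 1 [0°–40.6°] dwell: s stays 0.0000
seg 2 [40.6°–276.2°] cycloidal, h=13: full span → s += 13 → s = 13.0000
seg 3 [276.2°–334.6°] uniform, h=24: θ=291° here. β=14.8, B=58.4. 24·14.8/58.4 = 6.0822 → s = 19.0822

19.0822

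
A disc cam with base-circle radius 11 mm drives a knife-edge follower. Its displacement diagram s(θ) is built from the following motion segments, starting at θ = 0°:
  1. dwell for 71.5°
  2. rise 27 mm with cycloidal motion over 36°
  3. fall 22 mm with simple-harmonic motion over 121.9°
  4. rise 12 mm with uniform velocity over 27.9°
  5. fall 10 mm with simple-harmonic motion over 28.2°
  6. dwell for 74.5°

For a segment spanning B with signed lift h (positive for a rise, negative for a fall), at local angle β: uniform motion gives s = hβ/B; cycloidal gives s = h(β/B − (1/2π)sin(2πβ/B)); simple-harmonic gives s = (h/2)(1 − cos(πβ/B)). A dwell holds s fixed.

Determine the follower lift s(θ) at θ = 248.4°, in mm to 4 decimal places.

seg 1 [0°–71.5°] dwell: s stays 0.0000
seg 2 [71.5°–107.5°] cycloidal, h=27: full span → s += 27 → s = 27.0000
seg 3 [107.5°–229.4°] simple-harmonic, h=-22: full span → s += -22 → s = 5.0000
seg 4 [229.4°–257.3°] uniform, h=12: θ=248.4° here. β=19, B=27.9. 12·19/27.9 = 8.1720 → s = 13.1720

13.1720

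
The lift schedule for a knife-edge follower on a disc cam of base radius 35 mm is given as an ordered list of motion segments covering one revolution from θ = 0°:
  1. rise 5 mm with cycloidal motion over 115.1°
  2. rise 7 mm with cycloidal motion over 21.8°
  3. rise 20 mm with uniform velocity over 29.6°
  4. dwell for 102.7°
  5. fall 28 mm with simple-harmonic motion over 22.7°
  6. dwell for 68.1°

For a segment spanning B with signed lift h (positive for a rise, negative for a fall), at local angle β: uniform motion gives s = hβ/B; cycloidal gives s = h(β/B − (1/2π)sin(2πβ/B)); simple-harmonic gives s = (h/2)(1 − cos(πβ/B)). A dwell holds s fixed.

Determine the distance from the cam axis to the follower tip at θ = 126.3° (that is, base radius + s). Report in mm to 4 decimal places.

seg 1 [0°–115.1°] cycloidal, h=5: full span → s += 5 → s = 5.0000
seg 2 [115.1°–136.9°] cycloidal, h=7: θ=126.3° here. β=11.2, B=21.8. 7·(0.5138 − sin(2π·0.5138)/(2π)) = 3.6925 → s = 8.6925
radial distance = base radius + s = 35 + 8.6925 = 43.6925

43.6925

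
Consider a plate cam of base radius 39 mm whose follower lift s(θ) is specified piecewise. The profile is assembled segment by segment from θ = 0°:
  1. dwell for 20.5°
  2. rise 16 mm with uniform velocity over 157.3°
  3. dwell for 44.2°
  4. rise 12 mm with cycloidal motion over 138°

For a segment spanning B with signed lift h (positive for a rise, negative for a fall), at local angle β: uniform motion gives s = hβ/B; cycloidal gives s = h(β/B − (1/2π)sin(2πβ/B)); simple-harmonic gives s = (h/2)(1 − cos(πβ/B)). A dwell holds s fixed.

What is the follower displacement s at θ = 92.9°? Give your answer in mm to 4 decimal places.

seg 1 [0°–20.5°] dwell: s stays 0.0000
seg 2 [20.5°–177.8°] uniform, h=16: θ=92.9° here. β=72.4, B=157.3. 16·72.4/157.3 = 7.3643 → s = 7.3643

7.3643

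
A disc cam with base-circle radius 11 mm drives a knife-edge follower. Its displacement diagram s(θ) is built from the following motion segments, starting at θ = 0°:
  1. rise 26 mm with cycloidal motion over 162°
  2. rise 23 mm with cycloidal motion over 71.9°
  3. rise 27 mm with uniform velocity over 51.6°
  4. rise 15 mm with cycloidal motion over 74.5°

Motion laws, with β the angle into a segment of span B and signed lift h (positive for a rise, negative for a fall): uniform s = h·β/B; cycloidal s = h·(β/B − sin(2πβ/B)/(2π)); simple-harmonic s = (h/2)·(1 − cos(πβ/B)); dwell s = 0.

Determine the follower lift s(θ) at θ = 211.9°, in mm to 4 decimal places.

seg 1 [0°–162°] cycloidal, h=26: full span → s += 26 → s = 26.0000
seg 2 [162°–233.9°] cycloidal, h=23: θ=211.9° here. β=49.9, B=71.9. 23·(0.6940 − sin(2π·0.6940)/(2π)) = 19.3989 → s = 45.3989

45.3989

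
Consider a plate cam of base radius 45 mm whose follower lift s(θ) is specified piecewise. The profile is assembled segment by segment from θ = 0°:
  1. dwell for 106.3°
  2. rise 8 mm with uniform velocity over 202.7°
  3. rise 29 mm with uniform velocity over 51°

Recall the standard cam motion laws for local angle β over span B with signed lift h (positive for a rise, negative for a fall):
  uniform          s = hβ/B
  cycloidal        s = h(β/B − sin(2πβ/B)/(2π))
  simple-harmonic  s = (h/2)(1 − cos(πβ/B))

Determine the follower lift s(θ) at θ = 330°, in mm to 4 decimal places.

seg 1 [0°–106.3°] dwell: s stays 0.0000
seg 2 [106.3°–309°] uniform, h=8: full span → s += 8 → s = 8.0000
seg 3 [309°–360°] uniform, h=29: θ=330° here. β=21, B=51. 29·21/51 = 11.9412 → s = 19.9412

19.9412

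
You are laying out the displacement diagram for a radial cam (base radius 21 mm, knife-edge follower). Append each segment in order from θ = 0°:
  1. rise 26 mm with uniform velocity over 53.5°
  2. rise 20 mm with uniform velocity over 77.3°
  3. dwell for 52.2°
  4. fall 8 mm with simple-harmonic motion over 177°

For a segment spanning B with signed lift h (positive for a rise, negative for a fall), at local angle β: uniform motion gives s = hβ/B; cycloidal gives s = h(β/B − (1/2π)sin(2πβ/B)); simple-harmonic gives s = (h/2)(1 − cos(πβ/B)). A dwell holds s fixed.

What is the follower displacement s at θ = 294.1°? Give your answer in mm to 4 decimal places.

seg 1 [0°–53.5°] uniform, h=26: full span → s += 26 → s = 26.0000
seg 2 [53.5°–130.8°] uniform, h=20: full span → s += 20 → s = 46.0000
seg 3 [130.8°–183°] dwell: s stays 46.0000
seg 4 [183°–360°] simple-harmonic, h=-8: θ=294.1° here. β=111.1, B=177. -8/2·(1 − cos(π·0.6277)) = -5.5618 → s = 40.4382

40.4382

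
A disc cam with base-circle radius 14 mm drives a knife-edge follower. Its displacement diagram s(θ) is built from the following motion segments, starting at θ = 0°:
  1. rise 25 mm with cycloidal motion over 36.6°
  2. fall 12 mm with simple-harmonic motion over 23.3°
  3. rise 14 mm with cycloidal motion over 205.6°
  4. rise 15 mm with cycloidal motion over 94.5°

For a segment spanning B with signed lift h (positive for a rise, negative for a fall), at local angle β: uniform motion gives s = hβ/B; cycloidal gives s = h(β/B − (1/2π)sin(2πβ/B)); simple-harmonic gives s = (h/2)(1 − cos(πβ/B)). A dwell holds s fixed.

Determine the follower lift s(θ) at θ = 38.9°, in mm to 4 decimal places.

seg 1 [0°–36.6°] cycloidal, h=25: full span → s += 25 → s = 25.0000
seg 2 [36.6°–59.9°] simple-harmonic, h=-12: θ=38.9° here. β=2.3, B=23.3. -12/2·(1 − cos(π·0.0987)) = -0.2862 → s = 24.7138

24.7138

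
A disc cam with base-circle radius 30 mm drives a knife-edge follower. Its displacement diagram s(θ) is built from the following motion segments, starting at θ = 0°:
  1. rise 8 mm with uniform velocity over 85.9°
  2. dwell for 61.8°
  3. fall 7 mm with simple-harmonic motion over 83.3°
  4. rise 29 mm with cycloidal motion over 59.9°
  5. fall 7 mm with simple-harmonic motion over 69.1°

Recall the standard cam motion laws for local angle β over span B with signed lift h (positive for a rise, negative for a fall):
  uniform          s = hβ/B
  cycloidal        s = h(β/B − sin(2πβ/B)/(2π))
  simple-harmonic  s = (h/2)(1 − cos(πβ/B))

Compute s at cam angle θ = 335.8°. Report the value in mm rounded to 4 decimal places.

seg 1 [0°–85.9°] uniform, h=8: full span → s += 8 → s = 8.0000
seg 2 [85.9°–147.7°] dwell: s stays 8.0000
seg 3 [147.7°–231°] simple-harmonic, h=-7: full span → s += -7 → s = 1.0000
seg 4 [231°–290.9°] cycloidal, h=29: full span → s += 29 → s = 30.0000
seg 5 [290.9°–360°] simple-harmonic, h=-7: θ=335.8° here. β=44.9, B=69.1. -7/2·(1 − cos(π·0.6498)) = -5.0868 → s = 24.9132

24.9132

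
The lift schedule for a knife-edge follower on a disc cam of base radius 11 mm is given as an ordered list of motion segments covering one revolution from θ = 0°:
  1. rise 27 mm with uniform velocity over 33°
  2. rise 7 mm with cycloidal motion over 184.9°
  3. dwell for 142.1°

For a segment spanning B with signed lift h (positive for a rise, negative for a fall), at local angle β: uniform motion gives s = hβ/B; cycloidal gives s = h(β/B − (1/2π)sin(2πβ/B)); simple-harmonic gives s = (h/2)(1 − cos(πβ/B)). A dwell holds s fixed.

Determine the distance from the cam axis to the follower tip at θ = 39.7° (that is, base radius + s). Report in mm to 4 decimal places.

seg 1 [0°–33°] uniform, h=27: full span → s += 27 → s = 27.0000
seg 2 [33°–217.9°] cycloidal, h=7: θ=39.7° here. β=6.7, B=184.9. 7·(0.0362 − sin(2π·0.0362)/(2π)) = 0.0022 → s = 27.0022
radial distance = base radius + s = 11 + 27.0022 = 38.0022

38.0022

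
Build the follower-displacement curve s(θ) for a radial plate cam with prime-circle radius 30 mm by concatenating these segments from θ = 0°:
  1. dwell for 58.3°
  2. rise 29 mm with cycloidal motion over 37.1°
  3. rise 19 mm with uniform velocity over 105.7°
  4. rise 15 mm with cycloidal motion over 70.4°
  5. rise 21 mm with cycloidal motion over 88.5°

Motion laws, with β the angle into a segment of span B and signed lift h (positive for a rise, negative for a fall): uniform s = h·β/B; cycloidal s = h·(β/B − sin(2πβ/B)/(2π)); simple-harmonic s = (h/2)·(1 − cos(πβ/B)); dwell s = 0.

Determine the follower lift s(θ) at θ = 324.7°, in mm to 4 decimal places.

seg 1 [0°–58.3°] dwell: s stays 0.0000
seg 2 [58.3°–95.4°] cycloidal, h=29: full span → s += 29 → s = 29.0000
seg 3 [95.4°–201.1°] uniform, h=19: full span → s += 19 → s = 48.0000
seg 4 [201.1°–271.5°] cycloidal, h=15: full span → s += 15 → s = 63.0000
seg 5 [271.5°–360°] cycloidal, h=21: θ=324.7° here. β=53.2, B=88.5. 21·(0.6011 − sin(2π·0.6011)/(2π)) = 14.6074 → s = 77.6074

77.6074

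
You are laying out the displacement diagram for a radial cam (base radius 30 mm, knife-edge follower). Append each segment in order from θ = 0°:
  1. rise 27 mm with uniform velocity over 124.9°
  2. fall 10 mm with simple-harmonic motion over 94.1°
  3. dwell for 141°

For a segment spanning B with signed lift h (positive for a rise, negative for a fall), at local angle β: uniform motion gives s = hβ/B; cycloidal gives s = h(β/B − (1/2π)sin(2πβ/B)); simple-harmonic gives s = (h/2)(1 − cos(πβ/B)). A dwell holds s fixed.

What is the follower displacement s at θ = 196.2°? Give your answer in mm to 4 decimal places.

seg 1 [0°–124.9°] uniform, h=27: full span → s += 27 → s = 27.0000
seg 2 [124.9°–219°] simple-harmonic, h=-10: θ=196.2° here. β=71.3, B=94.1. -10/2·(1 − cos(π·0.7577)) = -8.6201 → s = 18.3799

18.3799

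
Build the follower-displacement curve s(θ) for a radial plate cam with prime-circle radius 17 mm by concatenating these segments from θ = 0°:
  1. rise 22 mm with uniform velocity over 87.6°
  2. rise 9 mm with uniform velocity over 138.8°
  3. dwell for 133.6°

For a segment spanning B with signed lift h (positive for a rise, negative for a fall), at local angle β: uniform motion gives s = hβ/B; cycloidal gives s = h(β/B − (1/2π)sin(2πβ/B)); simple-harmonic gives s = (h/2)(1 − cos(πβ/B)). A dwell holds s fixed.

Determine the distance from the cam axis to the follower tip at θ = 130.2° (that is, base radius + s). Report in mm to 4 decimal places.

seg 1 [0°–87.6°] uniform, h=22: full span → s += 22 → s = 22.0000
seg 2 [87.6°–226.4°] uniform, h=9: θ=130.2° here. β=42.6, B=138.8. 9·42.6/138.8 = 2.7622 → s = 24.7622
radial distance = base radius + s = 17 + 24.7622 = 41.7622

41.7622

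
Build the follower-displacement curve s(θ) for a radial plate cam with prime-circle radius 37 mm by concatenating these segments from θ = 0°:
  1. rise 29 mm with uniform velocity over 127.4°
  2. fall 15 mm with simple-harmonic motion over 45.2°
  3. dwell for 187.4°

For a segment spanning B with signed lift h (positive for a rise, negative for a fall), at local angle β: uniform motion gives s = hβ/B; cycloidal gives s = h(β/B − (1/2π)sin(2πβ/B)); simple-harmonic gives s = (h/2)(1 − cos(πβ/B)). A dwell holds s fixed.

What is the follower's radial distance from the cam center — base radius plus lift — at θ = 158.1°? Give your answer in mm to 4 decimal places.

seg 1 [0°–127.4°] uniform, h=29: full span → s += 29 → s = 29.0000
seg 2 [127.4°–172.6°] simple-harmonic, h=-15: θ=158.1° here. β=30.7, B=45.2. -15/2·(1 − cos(π·0.6792)) = -11.5028 → s = 17.4972
radial distance = base radius + s = 37 + 17.4972 = 54.4972

54.4972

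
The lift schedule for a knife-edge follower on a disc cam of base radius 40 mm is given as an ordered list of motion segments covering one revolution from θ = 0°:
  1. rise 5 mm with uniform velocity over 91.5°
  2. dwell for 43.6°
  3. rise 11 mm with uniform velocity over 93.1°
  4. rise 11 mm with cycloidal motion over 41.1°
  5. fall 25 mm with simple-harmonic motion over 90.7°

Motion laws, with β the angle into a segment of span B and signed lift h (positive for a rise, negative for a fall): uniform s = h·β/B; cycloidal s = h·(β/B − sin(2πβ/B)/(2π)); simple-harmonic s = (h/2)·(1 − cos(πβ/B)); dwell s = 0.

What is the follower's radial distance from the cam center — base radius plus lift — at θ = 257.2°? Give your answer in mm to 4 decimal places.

seg 1 [0°–91.5°] uniform, h=5: full span → s += 5 → s = 5.0000
seg 2 [91.5°–135.1°] dwell: s stays 5.0000
seg 3 [135.1°–228.2°] uniform, h=11: full span → s += 11 → s = 16.0000
seg 4 [228.2°–269.3°] cycloidal, h=11: θ=257.2° here. β=29, B=41.1. 11·(0.7056 − sin(2π·0.7056)/(2π)) = 9.4446 → s = 25.4446
radial distance = base radius + s = 40 + 25.4446 = 65.4446

65.4446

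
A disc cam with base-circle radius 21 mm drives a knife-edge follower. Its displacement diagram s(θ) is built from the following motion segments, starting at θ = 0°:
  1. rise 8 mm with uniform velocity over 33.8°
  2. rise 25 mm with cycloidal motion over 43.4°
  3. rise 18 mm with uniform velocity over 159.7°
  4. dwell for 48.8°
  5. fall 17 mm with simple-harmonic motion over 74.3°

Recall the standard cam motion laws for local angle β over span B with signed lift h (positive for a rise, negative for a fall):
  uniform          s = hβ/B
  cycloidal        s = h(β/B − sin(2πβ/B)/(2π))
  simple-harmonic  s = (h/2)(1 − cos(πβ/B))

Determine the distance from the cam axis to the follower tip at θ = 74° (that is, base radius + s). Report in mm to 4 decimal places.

seg 1 [0°–33.8°] uniform, h=8: full span → s += 8 → s = 8.0000
seg 2 [33.8°–77.2°] cycloidal, h=25: θ=74° here. β=40.2, B=43.4. 25·(0.9263 − sin(2π·0.9263)/(2π)) = 24.9348 → s = 32.9348
radial distance = base radius + s = 21 + 32.9348 = 53.9348

53.9348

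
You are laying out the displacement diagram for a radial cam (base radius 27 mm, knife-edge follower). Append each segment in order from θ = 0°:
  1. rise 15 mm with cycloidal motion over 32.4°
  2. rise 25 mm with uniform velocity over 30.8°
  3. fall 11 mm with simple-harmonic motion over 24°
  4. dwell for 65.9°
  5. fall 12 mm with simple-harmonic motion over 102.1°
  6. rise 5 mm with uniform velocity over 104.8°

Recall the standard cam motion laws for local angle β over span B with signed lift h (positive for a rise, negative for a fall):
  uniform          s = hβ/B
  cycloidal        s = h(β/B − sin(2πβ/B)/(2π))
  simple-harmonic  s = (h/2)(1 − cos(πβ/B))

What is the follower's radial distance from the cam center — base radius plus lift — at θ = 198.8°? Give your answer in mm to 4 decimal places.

seg 1 [0°–32.4°] cycloidal, h=15: full span → s += 15 → s = 15.0000
seg 2 [32.4°–63.2°] uniform, h=25: full span → s += 25 → s = 40.0000
seg 3 [63.2°–87.2°] simple-harmonic, h=-11: full span → s += -11 → s = 29.0000
seg 4 [87.2°–153.1°] dwell: s stays 29.0000
seg 5 [153.1°–255.2°] simple-harmonic, h=-12: θ=198.8° here. β=45.7, B=102.1. -12/2·(1 − cos(π·0.4476)) = -5.0167 → s = 23.9833
radial distance = base radius + s = 27 + 23.9833 = 50.9833

50.9833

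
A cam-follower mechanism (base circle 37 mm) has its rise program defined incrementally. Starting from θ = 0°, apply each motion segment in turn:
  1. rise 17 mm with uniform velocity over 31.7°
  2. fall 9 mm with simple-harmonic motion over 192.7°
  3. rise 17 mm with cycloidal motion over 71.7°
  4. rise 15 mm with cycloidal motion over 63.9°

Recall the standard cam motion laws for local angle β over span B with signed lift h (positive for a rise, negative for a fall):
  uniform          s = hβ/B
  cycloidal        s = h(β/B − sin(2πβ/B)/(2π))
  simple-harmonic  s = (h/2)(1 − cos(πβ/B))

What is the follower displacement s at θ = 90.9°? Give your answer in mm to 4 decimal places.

seg 1 [0°–31.7°] uniform, h=17: full span → s += 17 → s = 17.0000
seg 2 [31.7°–224.4°] simple-harmonic, h=-9: θ=90.9° here. β=59.2, B=192.7. -9/2·(1 − cos(π·0.3072)) = -1.9381 → s = 15.0619

15.0619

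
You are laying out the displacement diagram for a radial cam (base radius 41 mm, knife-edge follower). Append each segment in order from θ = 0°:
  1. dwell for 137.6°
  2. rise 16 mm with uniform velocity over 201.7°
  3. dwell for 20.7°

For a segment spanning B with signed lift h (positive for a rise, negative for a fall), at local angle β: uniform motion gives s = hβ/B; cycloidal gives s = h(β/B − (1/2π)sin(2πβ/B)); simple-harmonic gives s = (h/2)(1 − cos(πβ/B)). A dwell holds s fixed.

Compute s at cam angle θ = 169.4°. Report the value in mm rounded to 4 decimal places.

seg 1 [0°–137.6°] dwell: s stays 0.0000
seg 2 [137.6°–339.3°] uniform, h=16: θ=169.4° here. β=31.8, B=201.7. 16·31.8/201.7 = 2.5226 → s = 2.5226

2.5226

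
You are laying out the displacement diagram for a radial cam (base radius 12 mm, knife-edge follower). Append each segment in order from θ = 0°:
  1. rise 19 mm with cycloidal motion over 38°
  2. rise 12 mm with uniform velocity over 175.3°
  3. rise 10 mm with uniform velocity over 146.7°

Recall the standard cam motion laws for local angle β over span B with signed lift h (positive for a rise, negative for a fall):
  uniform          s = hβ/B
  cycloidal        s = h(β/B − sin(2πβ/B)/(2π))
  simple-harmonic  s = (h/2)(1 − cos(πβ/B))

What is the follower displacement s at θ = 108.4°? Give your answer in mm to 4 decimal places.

seg 1 [0°–38°] cycloidal, h=19: full span → s += 19 → s = 19.0000
seg 2 [38°–213.3°] uniform, h=12: θ=108.4° here. β=70.4, B=175.3. 12·70.4/175.3 = 4.8192 → s = 23.8192

23.8192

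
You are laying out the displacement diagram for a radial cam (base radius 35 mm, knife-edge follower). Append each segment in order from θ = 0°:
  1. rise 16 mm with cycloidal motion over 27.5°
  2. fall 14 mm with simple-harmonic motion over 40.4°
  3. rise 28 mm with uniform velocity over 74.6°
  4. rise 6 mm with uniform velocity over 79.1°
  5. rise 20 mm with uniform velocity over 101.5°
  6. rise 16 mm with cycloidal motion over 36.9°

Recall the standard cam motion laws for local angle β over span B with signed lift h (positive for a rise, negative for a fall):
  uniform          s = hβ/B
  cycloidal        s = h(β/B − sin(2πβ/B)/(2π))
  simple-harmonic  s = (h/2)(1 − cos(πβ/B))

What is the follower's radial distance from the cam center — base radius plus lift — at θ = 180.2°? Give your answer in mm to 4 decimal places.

seg 1 [0°–27.5°] cycloidal, h=16: full span → s += 16 → s = 16.0000
seg 2 [27.5°–67.9°] simple-harmonic, h=-14: full span → s += -14 → s = 2.0000
seg 3 [67.9°–142.5°] uniform, h=28: full span → s += 28 → s = 30.0000
seg 4 [142.5°–221.6°] uniform, h=6: θ=180.2° here. β=37.7, B=79.1. 6·37.7/79.1 = 2.8597 → s = 32.8597
radial distance = base radius + s = 35 + 32.8597 = 67.8597

67.8597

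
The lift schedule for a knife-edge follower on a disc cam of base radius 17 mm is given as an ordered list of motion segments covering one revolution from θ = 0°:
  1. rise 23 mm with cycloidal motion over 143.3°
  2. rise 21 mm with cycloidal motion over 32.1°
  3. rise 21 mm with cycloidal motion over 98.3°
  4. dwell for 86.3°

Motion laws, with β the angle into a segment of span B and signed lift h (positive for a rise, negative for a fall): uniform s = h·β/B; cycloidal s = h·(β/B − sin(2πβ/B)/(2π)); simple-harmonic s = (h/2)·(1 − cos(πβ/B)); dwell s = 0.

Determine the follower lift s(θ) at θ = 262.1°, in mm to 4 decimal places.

seg 1 [0°–143.3°] cycloidal, h=23: full span → s += 23 → s = 23.0000
seg 2 [143.3°–175.4°] cycloidal, h=21: full span → s += 21 → s = 44.0000
seg 3 [175.4°–273.7°] cycloidal, h=21: θ=262.1° here. β=86.7, B=98.3. 21·(0.8820 − sin(2π·0.8820)/(2π)) = 20.7791 → s = 64.7791

64.7791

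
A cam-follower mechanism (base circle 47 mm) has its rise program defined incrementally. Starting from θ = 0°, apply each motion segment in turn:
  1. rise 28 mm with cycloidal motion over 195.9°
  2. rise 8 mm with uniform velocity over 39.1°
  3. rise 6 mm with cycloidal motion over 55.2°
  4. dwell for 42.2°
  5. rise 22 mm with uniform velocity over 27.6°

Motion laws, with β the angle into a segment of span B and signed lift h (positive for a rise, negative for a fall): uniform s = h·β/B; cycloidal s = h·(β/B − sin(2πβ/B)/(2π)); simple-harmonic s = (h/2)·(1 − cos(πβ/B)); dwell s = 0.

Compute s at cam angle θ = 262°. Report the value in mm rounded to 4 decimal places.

seg 1 [0°–195.9°] cycloidal, h=28: full span → s += 28 → s = 28.0000
seg 2 [195.9°–235°] uniform, h=8: full span → s += 8 → s = 36.0000
seg 3 [235°–290.2°] cycloidal, h=6: θ=262° here. β=27, B=55.2. 6·(0.4891 − sin(2π·0.4891)/(2π)) = 2.8696 → s = 38.8696

38.8696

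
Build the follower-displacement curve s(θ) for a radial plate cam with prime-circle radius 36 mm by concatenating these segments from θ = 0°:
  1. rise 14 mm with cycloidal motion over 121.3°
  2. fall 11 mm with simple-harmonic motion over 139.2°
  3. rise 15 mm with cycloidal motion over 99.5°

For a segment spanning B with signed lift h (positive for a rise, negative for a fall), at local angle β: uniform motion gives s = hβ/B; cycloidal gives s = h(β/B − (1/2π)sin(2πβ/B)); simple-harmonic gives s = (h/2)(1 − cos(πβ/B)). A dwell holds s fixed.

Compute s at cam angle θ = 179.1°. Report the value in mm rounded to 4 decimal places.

seg 1 [0°–121.3°] cycloidal, h=14: full span → s += 14 → s = 14.0000
seg 2 [121.3°–260.5°] simple-harmonic, h=-11: θ=179.1° here. β=57.8, B=139.2. -11/2·(1 − cos(π·0.4152)) = -4.0525 → s = 9.9475

9.9475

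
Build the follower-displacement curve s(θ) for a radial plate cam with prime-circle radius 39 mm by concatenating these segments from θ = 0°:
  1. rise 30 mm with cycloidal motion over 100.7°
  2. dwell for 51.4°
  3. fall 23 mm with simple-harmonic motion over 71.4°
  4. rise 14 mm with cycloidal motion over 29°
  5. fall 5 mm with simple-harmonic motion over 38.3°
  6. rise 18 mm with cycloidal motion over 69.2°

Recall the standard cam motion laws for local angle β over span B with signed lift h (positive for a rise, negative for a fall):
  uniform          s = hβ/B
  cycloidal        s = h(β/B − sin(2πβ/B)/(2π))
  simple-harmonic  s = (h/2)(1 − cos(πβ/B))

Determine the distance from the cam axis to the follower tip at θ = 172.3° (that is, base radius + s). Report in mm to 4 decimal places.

seg 1 [0°–100.7°] cycloidal, h=30: full span → s += 30 → s = 30.0000
seg 2 [100.7°–152.1°] dwell: s stays 30.0000
seg 3 [152.1°–223.5°] simple-harmonic, h=-23: θ=172.3° here. β=20.2, B=71.4. -23/2·(1 − cos(π·0.2829)) = -4.2510 → s = 25.7490
radial distance = base radius + s = 39 + 25.7490 = 64.7490

64.7490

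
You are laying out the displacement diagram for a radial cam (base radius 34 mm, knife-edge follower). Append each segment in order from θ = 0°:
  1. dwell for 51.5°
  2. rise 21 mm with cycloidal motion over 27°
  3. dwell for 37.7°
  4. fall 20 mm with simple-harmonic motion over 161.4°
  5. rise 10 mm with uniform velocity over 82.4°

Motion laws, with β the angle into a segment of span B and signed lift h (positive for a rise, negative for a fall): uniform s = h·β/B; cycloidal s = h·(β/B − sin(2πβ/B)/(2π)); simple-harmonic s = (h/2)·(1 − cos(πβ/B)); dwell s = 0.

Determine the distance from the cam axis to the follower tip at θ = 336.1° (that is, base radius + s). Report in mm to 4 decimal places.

seg 1 [0°–51.5°] dwell: s stays 0.0000
seg 2 [51.5°–78.5°] cycloidal, h=21: full span → s += 21 → s = 21.0000
seg 3 [78.5°–116.2°] dwell: s stays 21.0000
seg 4 [116.2°–277.6°] simple-harmonic, h=-20: full span → s += -20 → s = 1.0000
seg 5 [277.6°–360°] uniform, h=10: θ=336.1° here. β=58.5, B=82.4. 10·58.5/82.4 = 7.0995 → s = 8.0995
radial distance = base radius + s = 34 + 8.0995 = 42.0995

42.0995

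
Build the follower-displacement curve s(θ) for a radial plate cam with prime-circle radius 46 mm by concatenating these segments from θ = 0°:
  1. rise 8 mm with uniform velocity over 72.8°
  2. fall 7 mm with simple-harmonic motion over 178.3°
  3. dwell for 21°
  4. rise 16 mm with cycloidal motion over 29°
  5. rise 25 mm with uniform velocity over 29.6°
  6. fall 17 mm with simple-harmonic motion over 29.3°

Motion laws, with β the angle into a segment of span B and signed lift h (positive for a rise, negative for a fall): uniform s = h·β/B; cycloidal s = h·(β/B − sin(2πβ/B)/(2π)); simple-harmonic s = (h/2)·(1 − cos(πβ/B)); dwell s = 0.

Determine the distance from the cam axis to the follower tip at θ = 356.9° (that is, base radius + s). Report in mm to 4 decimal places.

seg 1 [0°–72.8°] uniform, h=8: full span → s += 8 → s = 8.0000
seg 2 [72.8°–251.1°] simple-harmonic, h=-7: full span → s += -7 → s = 1.0000
seg 3 [251.1°–272.1°] dwell: s stays 1.0000
seg 4 [272.1°–301.1°] cycloidal, h=16: full span → s += 16 → s = 17.0000
seg 5 [301.1°–330.7°] uniform, h=25: full span → s += 25 → s = 42.0000
seg 6 [330.7°–360°] simple-harmonic, h=-17: θ=356.9° here. β=26.2, B=29.3. -17/2·(1 − cos(π·0.8942)) = -16.5348 → s = 25.4652
radial distance = base radius + s = 46 + 25.4652 = 71.4652

71.4652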